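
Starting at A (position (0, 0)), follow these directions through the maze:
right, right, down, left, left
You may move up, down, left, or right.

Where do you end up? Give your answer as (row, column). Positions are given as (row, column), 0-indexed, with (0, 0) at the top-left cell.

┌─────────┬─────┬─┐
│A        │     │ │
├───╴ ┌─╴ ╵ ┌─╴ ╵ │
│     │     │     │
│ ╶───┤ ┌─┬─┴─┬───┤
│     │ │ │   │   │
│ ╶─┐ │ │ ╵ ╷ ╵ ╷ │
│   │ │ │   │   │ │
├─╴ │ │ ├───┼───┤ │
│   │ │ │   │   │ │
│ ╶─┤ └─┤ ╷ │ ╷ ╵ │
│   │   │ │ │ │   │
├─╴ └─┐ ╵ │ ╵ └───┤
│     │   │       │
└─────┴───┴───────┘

Following directions step by step:
Start: (0, 0)
  right: (0, 0) → (0, 1)
  right: (0, 1) → (0, 2)
  down: (0, 2) → (1, 2)
  left: (1, 2) → (1, 1)
  left: (1, 1) → (1, 0)
Final position: (1, 0)

Path taken:

┌─────────┬─────┬─┐
│A → ↓    │     │ │
├───╴ ┌─╴ ╵ ┌─╴ ╵ │
│B ← ↲│     │     │
│ ╶───┤ ┌─┬─┴─┬───┤
│     │ │ │   │   │
│ ╶─┐ │ │ ╵ ╷ ╵ ╷ │
│   │ │ │   │   │ │
├─╴ │ │ ├───┼───┤ │
│   │ │ │   │   │ │
│ ╶─┤ └─┤ ╷ │ ╷ ╵ │
│   │   │ │ │ │   │
├─╴ └─┐ ╵ │ ╵ └───┤
│     │   │       │
└─────┴───┴───────┘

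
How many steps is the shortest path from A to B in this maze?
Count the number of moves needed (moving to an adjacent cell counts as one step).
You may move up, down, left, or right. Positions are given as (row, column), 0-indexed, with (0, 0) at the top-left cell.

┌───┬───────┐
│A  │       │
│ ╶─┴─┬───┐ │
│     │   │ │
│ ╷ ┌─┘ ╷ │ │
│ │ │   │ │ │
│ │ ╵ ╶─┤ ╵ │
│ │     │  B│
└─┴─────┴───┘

Using BFS to find shortest path:
Start: (0, 0), End: (3, 5)
Path found:
(0,0) → (1,0) → (1,1) → (2,1) → (3,1) → (3,2) → (2,2) → (2,3) → (1,3) → (1,4) → (2,4) → (3,4) → (3,5)
Number of steps: 12

Solution:

┌───┬───────┐
│A  │       │
│ ╶─┴─┬───┐ │
│↳ ↓  │↱ ↓│ │
│ ╷ ┌─┘ ╷ │ │
│ │↓│↱ ↑│↓│ │
│ │ ╵ ╶─┤ ╵ │
│ │↳ ↑  │↳ B│
└─┴─────┴───┘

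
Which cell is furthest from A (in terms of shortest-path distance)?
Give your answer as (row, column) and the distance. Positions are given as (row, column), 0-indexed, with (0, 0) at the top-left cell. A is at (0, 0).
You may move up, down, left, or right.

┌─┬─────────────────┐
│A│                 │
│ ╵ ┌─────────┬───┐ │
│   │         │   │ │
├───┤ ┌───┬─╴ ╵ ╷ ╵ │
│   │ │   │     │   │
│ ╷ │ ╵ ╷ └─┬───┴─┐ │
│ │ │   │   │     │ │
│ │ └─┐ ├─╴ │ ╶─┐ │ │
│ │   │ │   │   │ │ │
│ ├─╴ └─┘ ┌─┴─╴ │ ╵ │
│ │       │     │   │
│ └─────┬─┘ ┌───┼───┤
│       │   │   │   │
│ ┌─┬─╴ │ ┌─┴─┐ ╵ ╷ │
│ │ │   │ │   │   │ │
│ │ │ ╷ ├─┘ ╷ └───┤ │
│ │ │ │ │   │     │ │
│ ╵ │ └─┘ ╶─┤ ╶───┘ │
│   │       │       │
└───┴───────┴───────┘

Computing BFS distances from A to all cells:
Furthest cell: (6, 6)
Distance: 70 steps

Path from A to the furthest cell:

┌─┬─────────────────┐
│A│↱ → → → → → → → ↓│
│ ╵ ┌─────────┬───┐ │
│↳ ↑│↓ ← ← ← ↰│↓ ↰│↓│
├───┤ ┌───┬─╴ ╵ ╷ ╵ │
│↓ ↰│↓│↱ ↓│  ↑ ↲│↑ ↲│
│ ╷ │ ╵ ╷ └─┬───┴─┐ │
│↓│↑│↳ ↑│↳ ↓│     │ │
│ │ └─┐ ├─╴ │ ╶─┐ │ │
│↓│↑ ↰│ │↓ ↲│   │ │ │
│ ├─╴ └─┘ ┌─┴─╴ │ ╵ │
│↓│  ↑ ← ↲│     │   │
│ └─────┬─┘ ┌───┼───┤
│↳ → → ↓│   │B ↰│↓ ↰│
│ ┌─┬─╴ │ ┌─┴─┐ ╵ ╷ │
│ │ │↓ ↲│ │↱ ↓│↑ ↲│↑│
│ │ │ ╷ ├─┘ ╷ └───┤ │
│ │ │↓│ │↱ ↑│↓    │↑│
│ ╵ │ └─┘ ╶─┤ ╶───┘ │
│   │↳ → ↑  │↳ → → ↑│
└───┴───────┴───────┘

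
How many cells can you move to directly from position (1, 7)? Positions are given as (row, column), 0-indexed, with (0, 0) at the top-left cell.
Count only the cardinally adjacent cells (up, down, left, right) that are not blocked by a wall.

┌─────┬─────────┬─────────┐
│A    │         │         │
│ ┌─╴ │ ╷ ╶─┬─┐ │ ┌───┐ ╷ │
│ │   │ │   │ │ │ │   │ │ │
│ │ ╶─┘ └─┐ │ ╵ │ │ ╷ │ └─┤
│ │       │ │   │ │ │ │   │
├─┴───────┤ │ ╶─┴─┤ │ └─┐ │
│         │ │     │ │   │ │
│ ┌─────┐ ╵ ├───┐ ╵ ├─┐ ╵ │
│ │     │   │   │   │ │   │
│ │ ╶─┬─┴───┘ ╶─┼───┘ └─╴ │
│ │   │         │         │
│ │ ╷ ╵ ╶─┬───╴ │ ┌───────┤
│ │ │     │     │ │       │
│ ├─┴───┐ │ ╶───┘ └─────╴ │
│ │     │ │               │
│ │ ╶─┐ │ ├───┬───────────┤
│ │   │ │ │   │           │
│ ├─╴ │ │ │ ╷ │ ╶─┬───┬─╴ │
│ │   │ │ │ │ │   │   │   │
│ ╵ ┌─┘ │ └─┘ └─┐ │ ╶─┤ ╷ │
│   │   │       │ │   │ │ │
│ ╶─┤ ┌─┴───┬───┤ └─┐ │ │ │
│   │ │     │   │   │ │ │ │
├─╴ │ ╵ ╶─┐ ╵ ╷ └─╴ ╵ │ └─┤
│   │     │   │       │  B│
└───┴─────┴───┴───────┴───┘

Checking passable neighbors of (1, 7):
Neighbors: (0, 7), (2, 7)
Count: 2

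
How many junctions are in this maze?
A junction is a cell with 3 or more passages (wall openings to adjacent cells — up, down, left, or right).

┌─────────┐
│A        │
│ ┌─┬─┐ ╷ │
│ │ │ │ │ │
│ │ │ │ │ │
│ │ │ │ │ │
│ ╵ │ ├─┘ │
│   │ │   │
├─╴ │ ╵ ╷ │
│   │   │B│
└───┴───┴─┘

Checking each cell for number of passages:

Junctions found (3+ passages):
  (0, 3): 3 passages
  (3, 1): 3 passages
  (3, 4): 3 passages
Total junctions: 3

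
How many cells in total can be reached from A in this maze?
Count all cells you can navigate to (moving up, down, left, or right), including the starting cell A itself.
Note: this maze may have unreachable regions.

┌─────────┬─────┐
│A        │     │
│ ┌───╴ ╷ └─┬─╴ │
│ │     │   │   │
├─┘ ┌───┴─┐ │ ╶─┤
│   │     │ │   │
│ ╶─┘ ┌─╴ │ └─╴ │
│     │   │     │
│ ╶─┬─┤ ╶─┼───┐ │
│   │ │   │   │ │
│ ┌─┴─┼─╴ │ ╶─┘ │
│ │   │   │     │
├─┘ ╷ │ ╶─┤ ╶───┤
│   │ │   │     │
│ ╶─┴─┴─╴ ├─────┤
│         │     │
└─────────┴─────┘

Using BFS/flood-fill to find all reachable cells from A:
Maze size: 8 × 8 = 64 total cells
4 cell(s) are walled off and cannot be reached from A.
Reachable cells: 60

Reachable region (· marks reachable cells):

┌─────────┬─────┐
│A · · · ·│· · ·│
│ ┌───╴ ╷ └─┬─╴ │
│·│· · ·│· ·│· ·│
├─┘ ┌───┴─┐ │ ╶─┤
│· ·│· · ·│·│· ·│
│ ╶─┘ ┌─╴ │ └─╴ │
│· · ·│· ·│· · ·│
│ ╶─┬─┤ ╶─┼───┐ │
│· ·│ │· ·│· ·│·│
│ ┌─┴─┼─╴ │ ╶─┘ │
│·│· ·│· ·│· · ·│
├─┘ ╷ │ ╶─┤ ╶───┤
│· ·│·│· ·│· · ·│
│ ╶─┴─┴─╴ ├─────┤
│· · · · ·│     │
└─────────┴─────┘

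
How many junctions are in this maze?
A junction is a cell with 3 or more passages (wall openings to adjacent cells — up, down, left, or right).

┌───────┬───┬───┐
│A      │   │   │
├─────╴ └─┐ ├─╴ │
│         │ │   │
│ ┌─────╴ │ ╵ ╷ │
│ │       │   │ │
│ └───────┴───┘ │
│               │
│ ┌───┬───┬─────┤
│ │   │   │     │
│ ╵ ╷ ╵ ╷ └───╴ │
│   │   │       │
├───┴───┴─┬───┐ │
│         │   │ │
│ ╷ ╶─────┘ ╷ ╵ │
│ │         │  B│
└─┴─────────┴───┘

Checking each cell for number of passages:

Junctions found (3+ passages):
  (1, 3): 3 passages
  (1, 7): 3 passages
  (3, 0): 3 passages
  (5, 7): 3 passages
  (6, 1): 3 passages
Total junctions: 5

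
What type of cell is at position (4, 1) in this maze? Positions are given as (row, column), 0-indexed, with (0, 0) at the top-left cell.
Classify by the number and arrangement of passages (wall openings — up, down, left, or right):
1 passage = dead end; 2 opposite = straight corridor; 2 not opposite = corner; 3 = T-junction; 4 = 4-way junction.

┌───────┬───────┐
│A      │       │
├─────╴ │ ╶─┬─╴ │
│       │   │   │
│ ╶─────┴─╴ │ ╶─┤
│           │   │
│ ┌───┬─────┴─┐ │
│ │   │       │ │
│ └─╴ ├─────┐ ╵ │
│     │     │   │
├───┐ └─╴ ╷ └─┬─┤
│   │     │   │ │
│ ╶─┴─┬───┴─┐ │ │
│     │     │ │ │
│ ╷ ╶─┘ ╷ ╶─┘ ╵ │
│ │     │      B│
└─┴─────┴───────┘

Checking cell at (4, 1):
Number of passages: 2
Cell type: straight corridor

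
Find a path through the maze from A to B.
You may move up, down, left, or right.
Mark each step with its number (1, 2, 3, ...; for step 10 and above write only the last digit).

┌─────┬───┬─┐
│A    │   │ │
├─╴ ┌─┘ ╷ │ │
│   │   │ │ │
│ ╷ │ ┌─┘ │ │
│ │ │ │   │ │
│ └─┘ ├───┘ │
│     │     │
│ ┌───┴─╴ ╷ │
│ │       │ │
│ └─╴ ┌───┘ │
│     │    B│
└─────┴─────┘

Finding the shortest path through the maze:
Path length: 16 steps
Directions: right → down → left → down → down → down → down → right → right → up → right → right → up → right → down → down

Solution:

┌─────┬───┬─┐
│A 1  │   │ │
├─╴ ┌─┘ ╷ │ │
│3 2│   │ │ │
│ ╷ │ ┌─┘ │ │
│4│ │ │   │ │
│ └─┘ ├───┘ │
│5    │  3 4│
│ ┌───┴─╴ ╷ │
│6│  0 1 2│5│
│ └─╴ ┌───┘ │
│7 8 9│    B│
└─────┴─────┘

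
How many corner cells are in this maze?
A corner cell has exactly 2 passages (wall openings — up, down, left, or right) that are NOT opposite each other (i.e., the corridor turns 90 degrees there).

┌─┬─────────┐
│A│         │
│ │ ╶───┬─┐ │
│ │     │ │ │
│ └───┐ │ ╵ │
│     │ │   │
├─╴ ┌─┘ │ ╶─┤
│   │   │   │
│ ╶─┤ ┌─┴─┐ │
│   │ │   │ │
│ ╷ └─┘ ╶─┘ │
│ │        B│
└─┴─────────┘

Counting corner cells (2 non-opposite passages):
Total corners: 16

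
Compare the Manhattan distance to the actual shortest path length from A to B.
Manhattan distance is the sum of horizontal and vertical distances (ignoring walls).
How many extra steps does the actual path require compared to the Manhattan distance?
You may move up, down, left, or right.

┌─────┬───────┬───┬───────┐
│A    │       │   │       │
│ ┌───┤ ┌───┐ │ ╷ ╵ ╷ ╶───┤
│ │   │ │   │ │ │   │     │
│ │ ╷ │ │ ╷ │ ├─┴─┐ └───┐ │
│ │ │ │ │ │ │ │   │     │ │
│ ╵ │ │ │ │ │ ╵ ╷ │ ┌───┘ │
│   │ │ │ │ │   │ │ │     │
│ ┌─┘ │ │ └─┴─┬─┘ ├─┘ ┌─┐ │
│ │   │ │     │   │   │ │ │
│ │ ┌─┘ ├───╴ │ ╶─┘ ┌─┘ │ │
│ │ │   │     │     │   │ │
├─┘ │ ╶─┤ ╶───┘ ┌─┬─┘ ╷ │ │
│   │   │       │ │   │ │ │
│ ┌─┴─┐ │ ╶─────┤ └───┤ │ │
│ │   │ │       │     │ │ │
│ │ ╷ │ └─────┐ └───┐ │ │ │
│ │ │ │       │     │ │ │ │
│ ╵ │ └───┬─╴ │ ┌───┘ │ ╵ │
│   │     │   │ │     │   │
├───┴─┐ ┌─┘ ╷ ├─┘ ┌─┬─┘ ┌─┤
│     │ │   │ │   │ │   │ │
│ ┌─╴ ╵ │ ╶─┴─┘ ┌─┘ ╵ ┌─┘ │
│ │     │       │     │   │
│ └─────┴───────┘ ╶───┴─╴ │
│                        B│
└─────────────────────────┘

Manhattan distance: |12 - 0| + |12 - 0| = 24
Actual path length: 44
Extra steps: 44 - 24 = 20

Solution:

┌─────┬───────┬───┬───────┐
│A    │       │   │       │
│ ┌───┤ ┌───┐ │ ╷ ╵ ╷ ╶───┤
│↓│↱ ↓│ │   │ │ │   │     │
│ │ ╷ │ │ ╷ │ ├─┴─┐ └───┐ │
│↓│↑│↓│ │ │ │ │   │     │ │
│ ╵ │ │ │ │ │ ╵ ╷ │ ┌───┘ │
│↳ ↑│↓│ │ │ │   │ │ │     │
│ ┌─┘ │ │ └─┴─┬─┘ ├─┘ ┌─┐ │
│ │↓ ↲│ │     │   │   │ │ │
│ │ ┌─┘ ├───╴ │ ╶─┘ ┌─┘ │ │
│ │↓│   │     │     │   │ │
├─┘ │ ╶─┤ ╶───┘ ┌─┬─┘ ╷ │ │
│↓ ↲│   │       │ │   │ │ │
│ ┌─┴─┐ │ ╶─────┤ └───┤ │ │
│↓│↱ ↓│ │       │     │ │ │
│ │ ╷ │ └─────┐ └───┐ │ │ │
│↓│↑│↓│       │     │ │ │ │
│ ╵ │ └───┬─╴ │ ┌───┘ │ ╵ │
│↳ ↑│↳ ↓  │   │ │     │   │
├───┴─┐ ┌─┘ ╷ ├─┘ ┌─┬─┘ ┌─┤
│↓ ← ↰│↓│   │ │   │ │   │ │
│ ┌─╴ ╵ │ ╶─┴─┘ ┌─┘ ╵ ┌─┘ │
│↓│  ↑ ↲│       │     │   │
│ └─────┴───────┘ ╶───┴─╴ │
│↳ → → → → → → → → → → → B│
└─────────────────────────┘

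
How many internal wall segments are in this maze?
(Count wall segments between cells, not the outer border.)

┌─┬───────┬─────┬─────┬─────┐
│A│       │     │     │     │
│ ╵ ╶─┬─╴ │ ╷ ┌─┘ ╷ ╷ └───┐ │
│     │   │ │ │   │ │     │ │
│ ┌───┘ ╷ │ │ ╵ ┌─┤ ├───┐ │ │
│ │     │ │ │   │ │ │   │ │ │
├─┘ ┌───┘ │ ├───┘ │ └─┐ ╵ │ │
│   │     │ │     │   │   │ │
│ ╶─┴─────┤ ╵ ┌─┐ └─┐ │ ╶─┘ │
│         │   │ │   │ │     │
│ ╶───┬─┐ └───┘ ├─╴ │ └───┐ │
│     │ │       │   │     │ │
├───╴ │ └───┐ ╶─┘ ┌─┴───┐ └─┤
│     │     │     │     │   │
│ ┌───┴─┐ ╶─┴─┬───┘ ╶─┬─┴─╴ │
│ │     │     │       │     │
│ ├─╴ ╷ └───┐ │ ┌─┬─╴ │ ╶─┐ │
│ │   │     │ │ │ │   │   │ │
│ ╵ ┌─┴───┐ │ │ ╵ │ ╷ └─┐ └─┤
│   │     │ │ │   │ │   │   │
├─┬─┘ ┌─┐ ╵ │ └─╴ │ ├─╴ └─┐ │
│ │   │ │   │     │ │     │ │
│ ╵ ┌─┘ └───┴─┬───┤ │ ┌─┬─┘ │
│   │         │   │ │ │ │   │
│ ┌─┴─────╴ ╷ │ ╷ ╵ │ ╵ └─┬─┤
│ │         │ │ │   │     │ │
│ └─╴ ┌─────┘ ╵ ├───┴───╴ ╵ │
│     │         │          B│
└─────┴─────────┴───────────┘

Counting internal wall segments:
Total internal walls: 169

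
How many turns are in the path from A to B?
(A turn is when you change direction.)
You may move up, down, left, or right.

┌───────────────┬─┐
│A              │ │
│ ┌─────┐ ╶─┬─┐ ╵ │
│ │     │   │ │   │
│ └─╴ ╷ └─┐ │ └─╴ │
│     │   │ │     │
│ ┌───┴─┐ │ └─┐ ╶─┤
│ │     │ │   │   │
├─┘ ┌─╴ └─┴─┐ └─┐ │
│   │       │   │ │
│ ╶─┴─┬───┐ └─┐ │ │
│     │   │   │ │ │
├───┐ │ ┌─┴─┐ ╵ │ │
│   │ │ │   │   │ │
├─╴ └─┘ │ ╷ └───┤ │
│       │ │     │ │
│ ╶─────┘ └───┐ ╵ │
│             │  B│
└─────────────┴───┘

Directions: right, right, right, right, right, right, right, down, right, down, left, down, right, down, down, down, down, down
Number of turns: 7

Solution:

┌───────────────┬─┐
│A → → → → → → ↓│ │
│ ┌─────┐ ╶─┬─┐ ╵ │
│ │     │   │ │↳ ↓│
│ └─╴ ╷ └─┐ │ └─╴ │
│     │   │ │  ↓ ↲│
│ ┌───┴─┐ │ └─┐ ╶─┤
│ │     │ │   │↳ ↓│
├─┘ ┌─╴ └─┴─┐ └─┐ │
│   │       │   │↓│
│ ╶─┴─┬───┐ └─┐ │ │
│     │   │   │ │↓│
├───┐ │ ┌─┴─┐ ╵ │ │
│   │ │ │   │   │↓│
├─╴ └─┘ │ ╷ └───┤ │
│       │ │     │↓│
│ ╶─────┘ └───┐ ╵ │
│             │  B│
└─────────────┴───┘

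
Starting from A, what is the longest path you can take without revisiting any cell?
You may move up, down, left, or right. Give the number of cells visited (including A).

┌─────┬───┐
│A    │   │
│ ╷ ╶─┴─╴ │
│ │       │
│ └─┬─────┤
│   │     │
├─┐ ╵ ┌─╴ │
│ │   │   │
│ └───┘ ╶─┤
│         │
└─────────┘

Finding longest simple path using DFS:
Start: (0, 0)
Longest path visits 16 cells
Path: A → down → down → right → down → right → up → right → right → down → left → down → left → left → left → up

Solution:

┌─────┬───┐
│A    │   │
│ ╷ ╶─┴─╴ │
│↓│       │
│ └─┬─────┤
│↳ ↓│↱ → ↓│
├─┐ ╵ ┌─╴ │
│B│↳ ↑│↓ ↲│
│ └───┘ ╶─┤
│↑ ← ← ↲  │
└─────────┘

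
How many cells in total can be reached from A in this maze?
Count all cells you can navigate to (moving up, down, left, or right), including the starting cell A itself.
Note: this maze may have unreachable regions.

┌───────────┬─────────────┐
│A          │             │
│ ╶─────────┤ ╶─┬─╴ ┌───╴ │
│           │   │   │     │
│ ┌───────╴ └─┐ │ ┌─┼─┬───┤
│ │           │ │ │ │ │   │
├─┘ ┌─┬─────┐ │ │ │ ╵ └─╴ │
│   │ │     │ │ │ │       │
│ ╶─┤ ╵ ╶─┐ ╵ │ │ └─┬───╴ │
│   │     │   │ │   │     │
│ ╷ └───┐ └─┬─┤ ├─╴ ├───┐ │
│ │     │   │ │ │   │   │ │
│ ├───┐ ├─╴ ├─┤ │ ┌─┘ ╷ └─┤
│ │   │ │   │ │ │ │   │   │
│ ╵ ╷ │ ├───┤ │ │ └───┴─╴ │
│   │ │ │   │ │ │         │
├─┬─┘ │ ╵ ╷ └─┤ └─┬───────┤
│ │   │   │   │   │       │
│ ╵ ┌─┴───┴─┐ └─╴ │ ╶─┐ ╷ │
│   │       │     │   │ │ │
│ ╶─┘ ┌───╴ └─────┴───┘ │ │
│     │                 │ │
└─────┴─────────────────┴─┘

Using BFS/flood-fill to find all reachable cells from A:
Maze size: 11 × 13 = 143 total cells
15 cell(s) are walled off and cannot be reached from A.
Reachable cells: 128

Reachable region (· marks reachable cells):

┌───────────┬─────────────┐
│A · · · · ·│· · · · · · ·│
│ ╶─────────┤ ╶─┬─╴ ┌───╴ │
│· · · · · ·│· ·│· ·│· · ·│
│ ┌───────╴ └─┐ │ ┌─┼─┬───┤
│·│· · · · · ·│·│·│ │ │   │
├─┘ ┌─┬─────┐ │ │ │ ╵ └─╴ │
│· ·│·│· · ·│·│·│·│       │
│ ╶─┤ ╵ ╶─┐ ╵ │ │ └─┬───╴ │
│· ·│· · ·│· ·│·│· ·│     │
│ ╷ └───┐ └─┬─┤ ├─╴ ├───┐ │
│·│· · ·│· ·│ │·│· ·│· ·│ │
│ ├───┐ ├─╴ ├─┤ │ ┌─┘ ╷ └─┤
│·│· ·│·│· ·│ │·│·│· ·│· ·│
│ ╵ ╷ │ ├───┤ │ │ └───┴─╴ │
│· ·│·│·│· ·│ │·│· · · · ·│
├─┬─┘ │ ╵ ╷ └─┤ └─┬───────┤
│·│· ·│· ·│· ·│· ·│· · · ·│
│ ╵ ┌─┴───┴─┐ └─╴ │ ╶─┐ ╷ │
│· ·│· · · ·│· · ·│· ·│·│·│
│ ╶─┘ ┌───╴ └─────┴───┘ │ │
│· · ·│· · · · · · · · ·│·│
└─────┴─────────────────┴─┘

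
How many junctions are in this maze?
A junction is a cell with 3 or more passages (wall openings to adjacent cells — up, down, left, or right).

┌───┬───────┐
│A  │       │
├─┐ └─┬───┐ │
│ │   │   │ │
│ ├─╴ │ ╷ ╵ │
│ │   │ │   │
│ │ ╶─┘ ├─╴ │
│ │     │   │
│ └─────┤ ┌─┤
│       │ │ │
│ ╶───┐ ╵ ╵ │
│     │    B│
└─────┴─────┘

Checking each cell for number of passages:

Junctions found (3+ passages):
  (2, 5): 3 passages
  (4, 0): 3 passages
  (5, 4): 3 passages
Total junctions: 3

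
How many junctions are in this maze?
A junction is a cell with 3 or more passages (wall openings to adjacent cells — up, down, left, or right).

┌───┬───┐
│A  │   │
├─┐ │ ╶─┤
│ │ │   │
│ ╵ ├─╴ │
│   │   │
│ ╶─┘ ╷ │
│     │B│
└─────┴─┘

Checking each cell for number of passages:

Junctions found (3+ passages):
  (2, 0): 3 passages
  (2, 3): 3 passages
Total junctions: 2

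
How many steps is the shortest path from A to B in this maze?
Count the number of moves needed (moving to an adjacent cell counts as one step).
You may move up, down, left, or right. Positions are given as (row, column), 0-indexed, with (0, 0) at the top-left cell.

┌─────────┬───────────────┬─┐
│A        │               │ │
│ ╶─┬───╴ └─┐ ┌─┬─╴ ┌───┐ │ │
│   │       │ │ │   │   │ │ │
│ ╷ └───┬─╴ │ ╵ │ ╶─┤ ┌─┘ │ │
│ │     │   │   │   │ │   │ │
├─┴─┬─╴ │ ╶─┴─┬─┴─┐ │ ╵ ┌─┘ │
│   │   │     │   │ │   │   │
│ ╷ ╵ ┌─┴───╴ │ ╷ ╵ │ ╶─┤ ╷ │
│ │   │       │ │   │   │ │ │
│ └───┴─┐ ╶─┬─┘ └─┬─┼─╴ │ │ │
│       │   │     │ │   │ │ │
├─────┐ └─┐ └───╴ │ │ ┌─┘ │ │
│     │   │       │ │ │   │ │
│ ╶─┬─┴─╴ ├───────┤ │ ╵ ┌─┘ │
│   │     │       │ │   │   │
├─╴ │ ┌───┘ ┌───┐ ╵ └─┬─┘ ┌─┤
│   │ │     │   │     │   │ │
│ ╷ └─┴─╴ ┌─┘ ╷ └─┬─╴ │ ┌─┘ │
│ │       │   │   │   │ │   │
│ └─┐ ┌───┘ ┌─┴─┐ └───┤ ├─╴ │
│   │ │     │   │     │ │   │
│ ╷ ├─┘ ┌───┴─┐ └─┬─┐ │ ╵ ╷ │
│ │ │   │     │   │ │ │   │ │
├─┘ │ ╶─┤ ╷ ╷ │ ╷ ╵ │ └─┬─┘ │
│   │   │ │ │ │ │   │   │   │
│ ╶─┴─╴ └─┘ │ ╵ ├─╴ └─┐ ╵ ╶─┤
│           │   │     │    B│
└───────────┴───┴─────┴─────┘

Using BFS to find shortest path:
Start: (0, 0), End: (13, 13)
Path found:
(0,0) → (0,1) → (0,2) → (0,3) → (0,4) → (1,4) → (1,5) → (2,5) → (2,4) → (3,4) → (3,5) → (3,6) → (4,6) → (4,5) → (4,4) → (5,4) → (5,5) → (6,5) → (6,6) → (6,7) → (6,8) → (5,8) → (5,7) → (4,7) → (3,7) → (3,8) → (4,8) → (4,9) → (3,9) → (2,9) → (2,8) → (1,8) → (1,9) → (0,9) → (0,10) → (0,11) → (0,12) → (1,12) → (2,12) → (2,11) → (3,11) → (3,10) → (4,10) → (4,11) → (5,11) → (5,10) → (6,10) → (7,10) → (7,11) → (6,11) → (6,12) → (5,12) → (4,12) → (3,12) → (3,13) → (4,13) → (5,13) → (6,13) → (7,13) → (7,12) → (8,12) → (8,11) → (9,11) → (10,11) → (11,11) → (11,12) → (10,12) → (10,13) → (11,13) → (12,13) → (12,12) → (13,12) → (13,13)
Number of steps: 72

Solution:

┌─────────┬───────────────┬─┐
│A → → → ↓│        ↱ → → ↓│ │
│ ╶─┬───╴ └─┐ ┌─┬─╴ ┌───┐ │ │
│   │    ↳ ↓│ │ │↱ ↑│   │↓│ │
│ ╷ └───┬─╴ │ ╵ │ ╶─┤ ┌─┘ │ │
│ │     │↓ ↲│   │↑ ↰│ │↓ ↲│ │
├─┴─┬─╴ │ ╶─┴─┬─┴─┐ │ ╵ ┌─┘ │
│   │   │↳ → ↓│↱ ↓│↑│↓ ↲│↱ ↓│
│ ╷ ╵ ┌─┴───╴ │ ╷ ╵ │ ╶─┤ ╷ │
│ │   │  ↓ ← ↲│↑│↳ ↑│↳ ↓│↑│↓│
│ └───┴─┐ ╶─┬─┘ └─┬─┼─╴ │ │ │
│       │↳ ↓│  ↑ ↰│ │↓ ↲│↑│↓│
├─────┐ └─┐ └───╴ │ │ ┌─┘ │ │
│     │   │↳ → → ↑│ │↓│↱ ↑│↓│
│ ╶─┬─┴─╴ ├───────┤ │ ╵ ┌─┘ │
│   │     │       │ │↳ ↑│↓ ↲│
├─╴ │ ┌───┘ ┌───┐ ╵ └─┬─┘ ┌─┤
│   │ │     │   │     │↓ ↲│ │
│ ╷ └─┴─╴ ┌─┘ ╷ └─┬─╴ │ ┌─┘ │
│ │       │   │   │   │↓│   │
│ └─┐ ┌───┘ ┌─┴─┐ └───┤ ├─╴ │
│   │ │     │   │     │↓│↱ ↓│
│ ╷ ├─┘ ┌───┴─┐ └─┬─┐ │ ╵ ╷ │
│ │ │   │     │   │ │ │↳ ↑│↓│
├─┘ │ ╶─┤ ╷ ╷ │ ╷ ╵ │ └─┬─┘ │
│   │   │ │ │ │ │   │   │↓ ↲│
│ ╶─┴─╴ └─┘ │ ╵ ├─╴ └─┐ ╵ ╶─┤
│           │   │     │  ↳ B│
└───────────┴───┴─────┴─────┘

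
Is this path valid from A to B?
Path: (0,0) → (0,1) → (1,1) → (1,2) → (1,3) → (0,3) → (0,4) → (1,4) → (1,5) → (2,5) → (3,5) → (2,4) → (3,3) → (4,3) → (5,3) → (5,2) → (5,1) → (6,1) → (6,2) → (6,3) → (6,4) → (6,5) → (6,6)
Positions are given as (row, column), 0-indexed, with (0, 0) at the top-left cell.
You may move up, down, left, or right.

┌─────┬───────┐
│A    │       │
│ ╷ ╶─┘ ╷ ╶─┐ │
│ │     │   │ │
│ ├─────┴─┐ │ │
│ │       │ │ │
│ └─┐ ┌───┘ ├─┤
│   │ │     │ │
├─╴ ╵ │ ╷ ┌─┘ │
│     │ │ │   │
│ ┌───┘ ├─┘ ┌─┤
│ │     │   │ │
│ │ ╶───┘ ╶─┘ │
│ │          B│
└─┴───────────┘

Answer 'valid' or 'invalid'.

Checking path validity:
Result: Invalid move at step 11: cannot move from (3, 5) to (2, 4).

invalid

Correct solution:

┌─────┬───────┐
│A ↓  │↱ ↓    │
│ ╷ ╶─┘ ╷ ╶─┐ │
│ │↳ → ↑│↳ ↓│ │
│ ├─────┴─┐ │ │
│ │       │↓│ │
│ └─┐ ┌───┘ ├─┤
│   │ │↓ ← ↲│ │
├─╴ ╵ │ ╷ ┌─┘ │
│     │↓│ │   │
│ ┌───┘ ├─┘ ┌─┤
│ │↓ ← ↲│   │ │
│ │ ╶───┘ ╶─┘ │
│ │↳ → → → → B│
└─┴───────────┘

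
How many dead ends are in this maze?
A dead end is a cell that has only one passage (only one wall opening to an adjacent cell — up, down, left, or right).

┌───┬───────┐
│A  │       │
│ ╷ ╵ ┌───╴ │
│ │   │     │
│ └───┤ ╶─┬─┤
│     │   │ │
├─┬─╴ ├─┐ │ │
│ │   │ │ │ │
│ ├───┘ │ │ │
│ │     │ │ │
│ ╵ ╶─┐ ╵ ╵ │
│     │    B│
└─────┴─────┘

Checking each cell for number of passages:

Dead ends found at positions:
  (2, 5)
  (3, 0)
  (3, 1)
  (3, 3)
  (5, 2)
Total dead ends: 5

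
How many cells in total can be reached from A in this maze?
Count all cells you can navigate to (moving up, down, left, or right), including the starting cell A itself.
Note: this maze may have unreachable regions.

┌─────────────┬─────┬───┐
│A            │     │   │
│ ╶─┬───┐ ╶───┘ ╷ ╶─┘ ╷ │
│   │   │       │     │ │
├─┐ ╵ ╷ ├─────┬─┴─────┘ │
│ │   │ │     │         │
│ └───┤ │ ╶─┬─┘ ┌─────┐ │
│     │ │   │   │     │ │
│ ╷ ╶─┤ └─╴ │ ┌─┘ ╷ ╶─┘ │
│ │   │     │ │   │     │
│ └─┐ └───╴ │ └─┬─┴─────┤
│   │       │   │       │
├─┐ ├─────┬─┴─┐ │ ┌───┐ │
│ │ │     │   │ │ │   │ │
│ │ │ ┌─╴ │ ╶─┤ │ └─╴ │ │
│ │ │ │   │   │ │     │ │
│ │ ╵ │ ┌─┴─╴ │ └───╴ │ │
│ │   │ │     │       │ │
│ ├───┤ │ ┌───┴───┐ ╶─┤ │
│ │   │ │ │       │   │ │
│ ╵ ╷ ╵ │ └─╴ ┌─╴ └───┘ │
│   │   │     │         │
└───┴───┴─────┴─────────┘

Using BFS/flood-fill to find all reachable cells from A:
Maze size: 11 × 12 = 132 total cells
All cells are reachable — the maze is fully connected.
Reachable cells: 132

Reachable region (· marks reachable cells):

┌─────────────┬─────┬───┐
│A · · · · · ·│· · ·│· ·│
│ ╶─┬───┐ ╶───┘ ╷ ╶─┘ ╷ │
│· ·│· ·│· · · ·│· · ·│·│
├─┐ ╵ ╷ ├─────┬─┴─────┘ │
│·│· ·│·│· · ·│· · · · ·│
│ └───┤ │ ╶─┬─┘ ┌─────┐ │
│· · ·│·│· ·│· ·│· · ·│·│
│ ╷ ╶─┤ └─╴ │ ┌─┘ ╷ ╶─┘ │
│·│· ·│· · ·│·│· ·│· · ·│
│ └─┐ └───╴ │ └─┬─┴─────┤
│· ·│· · · ·│· ·│· · · ·│
├─┐ ├─────┬─┴─┐ │ ┌───┐ │
│·│·│· · ·│· ·│·│·│· ·│·│
│ │ │ ┌─╴ │ ╶─┤ │ └─╴ │ │
│·│·│·│· ·│· ·│·│· · ·│·│
│ │ ╵ │ ┌─┴─╴ │ └───╴ │ │
│·│· ·│·│· · ·│· · · ·│·│
│ ├───┤ │ ┌───┴───┐ ╶─┤ │
│·│· ·│·│·│· · · ·│· ·│·│
│ ╵ ╷ ╵ │ └─╴ ┌─╴ └───┘ │
│· ·│· ·│· · ·│· · · · ·│
└───┴───┴─────┴─────────┘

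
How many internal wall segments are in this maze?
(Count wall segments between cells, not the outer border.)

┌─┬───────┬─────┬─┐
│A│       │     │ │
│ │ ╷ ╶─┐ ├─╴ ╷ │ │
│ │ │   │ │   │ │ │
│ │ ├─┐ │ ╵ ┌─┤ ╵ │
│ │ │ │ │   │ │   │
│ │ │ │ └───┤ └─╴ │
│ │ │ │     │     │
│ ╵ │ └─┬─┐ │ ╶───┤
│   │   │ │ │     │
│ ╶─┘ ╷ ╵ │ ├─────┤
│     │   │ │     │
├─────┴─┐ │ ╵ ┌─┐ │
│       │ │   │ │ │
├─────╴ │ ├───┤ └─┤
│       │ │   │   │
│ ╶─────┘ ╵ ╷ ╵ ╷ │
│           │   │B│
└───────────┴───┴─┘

Counting internal wall segments:
Total internal walls: 64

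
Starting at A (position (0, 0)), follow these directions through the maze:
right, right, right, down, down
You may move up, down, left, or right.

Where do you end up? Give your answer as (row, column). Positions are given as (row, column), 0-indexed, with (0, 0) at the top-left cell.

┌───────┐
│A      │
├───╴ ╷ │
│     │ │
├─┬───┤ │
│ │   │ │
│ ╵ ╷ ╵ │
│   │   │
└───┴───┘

Following directions step by step:
Start: (0, 0)
  right: (0, 0) → (0, 1)
  right: (0, 1) → (0, 2)
  right: (0, 2) → (0, 3)
  down: (0, 3) → (1, 3)
  down: (1, 3) → (2, 3)
Final position: (2, 3)

Path taken:

┌───────┐
│A → → ↓│
├───╴ ╷ │
│     │↓│
├─┬───┤ │
│ │   │B│
│ ╵ ╷ ╵ │
│   │   │
└───┴───┘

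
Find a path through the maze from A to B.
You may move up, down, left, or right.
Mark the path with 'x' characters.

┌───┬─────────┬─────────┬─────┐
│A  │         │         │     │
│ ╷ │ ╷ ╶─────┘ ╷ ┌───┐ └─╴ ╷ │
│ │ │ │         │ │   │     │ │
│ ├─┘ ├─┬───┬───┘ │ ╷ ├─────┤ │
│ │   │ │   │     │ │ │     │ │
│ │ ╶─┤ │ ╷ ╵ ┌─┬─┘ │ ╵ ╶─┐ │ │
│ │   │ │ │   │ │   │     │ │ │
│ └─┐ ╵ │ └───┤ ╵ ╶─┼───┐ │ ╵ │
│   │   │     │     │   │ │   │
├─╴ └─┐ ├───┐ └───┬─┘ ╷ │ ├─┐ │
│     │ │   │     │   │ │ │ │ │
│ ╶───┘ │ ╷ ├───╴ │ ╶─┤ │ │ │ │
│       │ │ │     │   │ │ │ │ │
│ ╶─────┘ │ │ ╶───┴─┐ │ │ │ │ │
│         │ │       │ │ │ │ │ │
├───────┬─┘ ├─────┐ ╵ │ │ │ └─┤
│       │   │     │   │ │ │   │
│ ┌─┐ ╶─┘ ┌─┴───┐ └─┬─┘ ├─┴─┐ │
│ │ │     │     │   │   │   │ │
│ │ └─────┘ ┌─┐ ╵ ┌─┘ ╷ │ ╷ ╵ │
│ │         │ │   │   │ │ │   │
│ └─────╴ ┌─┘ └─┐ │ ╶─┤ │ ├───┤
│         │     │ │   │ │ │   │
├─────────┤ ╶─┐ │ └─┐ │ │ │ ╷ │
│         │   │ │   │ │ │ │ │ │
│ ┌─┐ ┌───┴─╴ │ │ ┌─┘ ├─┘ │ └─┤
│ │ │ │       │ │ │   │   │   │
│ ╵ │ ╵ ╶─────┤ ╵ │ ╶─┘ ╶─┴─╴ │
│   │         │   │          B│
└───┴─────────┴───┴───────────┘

Finding the shortest path through the maze:
Path length: 78 steps
Directions: down → down → down → down → right → down → left → down → right → right → right → up → up → left → up → left → up → right → up → up → right → down → right → right → right → right → up → right → down → down → left → left → down → left → up → left → down → down → right → right → down → right → right → down → left → left → down → right → right → right → down → right → up → up → left → up → right → up → right → down → down → down → down → down → left → down → left → down → right → down → down → left → down → right → right → right → right → right

Solution:

┌───┬─────────┬─────────┬─────┐
│A  │x x      │x x      │     │
│ ╷ │ ╷ ╶─────┘ ╷ ┌───┐ └─╴ ╷ │
│x│ │x│x x x x x│x│   │     │ │
│ ├─┘ ├─┬───┬───┘ │ ╷ ├─────┤ │
│x│x x│ │x x│x x x│ │ │     │ │
│ │ ╶─┤ │ ╷ ╵ ┌─┬─┘ │ ╵ ╶─┐ │ │
│x│x x│ │x│x x│ │   │     │ │ │
│ └─┐ ╵ │ └───┤ ╵ ╶─┼───┐ │ ╵ │
│x x│x x│x x x│     │x x│ │   │
├─╴ └─┐ ├───┐ └───┬─┘ ╷ │ ├─┐ │
│x x  │x│   │x x x│x x│x│ │ │ │
│ ╶───┘ │ ╷ ├───╴ │ ╶─┤ │ │ │ │
│x x x x│ │ │x x x│x x│x│ │ │ │
│ ╶─────┘ │ │ ╶───┴─┐ │ │ │ │ │
│         │ │x x x x│x│x│ │ │ │
├───────┬─┘ ├─────┐ ╵ │ │ │ └─┤
│       │   │     │x x│x│ │   │
│ ┌─┐ ╶─┘ ┌─┴───┐ └─┬─┘ ├─┴─┐ │
│ │ │     │     │   │x x│   │ │
│ │ └─────┘ ┌─┐ ╵ ┌─┘ ╷ │ ╷ ╵ │
│ │         │ │   │x x│ │ │   │
│ └─────╴ ┌─┘ └─┐ │ ╶─┤ │ ├───┤
│         │     │ │x x│ │ │   │
├─────────┤ ╶─┐ │ └─┐ │ │ │ ╷ │
│         │   │ │   │x│ │ │ │ │
│ ┌─┐ ┌───┴─╴ │ │ ┌─┘ ├─┘ │ └─┤
│ │ │ │       │ │ │x x│   │   │
│ ╵ │ ╵ ╶─────┤ ╵ │ ╶─┘ ╶─┴─╴ │
│   │         │   │x x x x x B│
└───┴─────────┴───┴───────────┘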